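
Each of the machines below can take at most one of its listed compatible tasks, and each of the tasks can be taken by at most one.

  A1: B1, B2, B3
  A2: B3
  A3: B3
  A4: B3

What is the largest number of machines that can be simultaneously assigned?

Unit-capacity flow: source→left, listed edges, right→sink; max matching = max flow.
Augmenting path A1→B1 (+1); matched 1.
Augmenting path A2→B3 (+1); matched 2.
No augmenting path remains; maximum matching = 2.
König certificate: {A1, B3} is a vertex cover of size 2 (every listed pair touches it), so no matching can be larger.

2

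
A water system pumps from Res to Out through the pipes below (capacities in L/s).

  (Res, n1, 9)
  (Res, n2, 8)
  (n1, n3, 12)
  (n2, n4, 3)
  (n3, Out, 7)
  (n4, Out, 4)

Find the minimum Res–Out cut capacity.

Augment Res→n1→n3→Out: bottleneck 7, flow now 7.
Augment Res→n2→n4→Out: bottleneck 3, flow now 10.
No augmenting path remains; maximum flow = 10.
By max-flow min-cut, the minimum cut capacity equals the max flow.
In the residual graph, reachable from Res: {Res, n1, n2, n3}.
Min-cut edges: n2→n4 (3), n3→Out (7); capacity 3 + 7 = 10.

10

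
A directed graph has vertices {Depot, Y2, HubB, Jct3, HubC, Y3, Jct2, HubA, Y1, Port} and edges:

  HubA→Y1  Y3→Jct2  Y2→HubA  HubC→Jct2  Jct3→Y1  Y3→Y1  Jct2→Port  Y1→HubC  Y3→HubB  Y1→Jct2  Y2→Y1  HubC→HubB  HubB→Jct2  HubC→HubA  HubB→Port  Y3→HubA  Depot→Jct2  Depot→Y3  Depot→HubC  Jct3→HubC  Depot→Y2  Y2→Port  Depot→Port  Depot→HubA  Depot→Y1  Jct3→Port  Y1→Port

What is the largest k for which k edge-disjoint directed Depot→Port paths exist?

Assign every edge capacity 1; by Menger, the answer equals the max flow.
Path Depot→Port (+1); total 1.
Path Depot→Y2→Port (+1); total 2.
Path Depot→Jct2→Port (+1); total 3.
Path Depot→Y1→Port (+1); total 4.
Path Depot→HubC→HubB→Port (+1); total 5.
No residual Depot→Port path; max flow = 5.
Certifying cut of size 5: {Depot→Port, Depot→Y2, HubB→Port, Jct2→Port, Y1→Port}.

5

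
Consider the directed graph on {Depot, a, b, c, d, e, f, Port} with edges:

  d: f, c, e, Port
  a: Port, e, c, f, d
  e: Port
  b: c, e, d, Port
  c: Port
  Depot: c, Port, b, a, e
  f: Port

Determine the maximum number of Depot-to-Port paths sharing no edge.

5

Assign every edge capacity 1; by Menger, the answer equals the max flow.
Path Depot→Port (+1); total 1.
Path Depot→a→Port (+1); total 2.
Path Depot→b→Port (+1); total 3.
Path Depot→c→Port (+1); total 4.
Path Depot→e→Port (+1); total 5.
No residual Depot→Port path; max flow = 5.
Certifying cut of size 5: {Depot→Port, Depot→a, Depot→b, Depot→c, Depot→e}.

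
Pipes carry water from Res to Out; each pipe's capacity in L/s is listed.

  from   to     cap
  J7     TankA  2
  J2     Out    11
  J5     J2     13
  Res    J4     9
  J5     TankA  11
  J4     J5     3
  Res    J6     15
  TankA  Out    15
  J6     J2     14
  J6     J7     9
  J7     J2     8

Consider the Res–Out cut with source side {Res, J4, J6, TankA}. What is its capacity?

Edges leaving {Res, J4, J6, TankA}: J4→J5 (3), J6→J7 (9), J6→J2 (14), TankA→Out (15).
Cut capacity = 3 + 9 + 14 + 15 = 41.

41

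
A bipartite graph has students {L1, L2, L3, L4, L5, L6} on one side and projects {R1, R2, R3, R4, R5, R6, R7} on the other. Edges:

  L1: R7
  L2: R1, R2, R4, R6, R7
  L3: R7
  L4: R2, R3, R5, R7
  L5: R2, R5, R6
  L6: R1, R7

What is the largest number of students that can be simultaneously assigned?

Unit-capacity flow: source→left, listed edges, right→sink; max matching = max flow.
Augmenting path L1→R7 (+1); matched 1.
Augmenting path L2→R1 (+1); matched 2.
Augmenting path L4→R2 (+1); matched 3.
Augmenting path L5→R5 (+1); matched 4.
Augmenting path L6→R1→L2→R4 (+1); matched 5.
No augmenting path remains; maximum matching = 5.
König certificate: {L2, L4, L5, L6, R7} is a vertex cover of size 5 (every listed pair touches it), so no matching can be larger.

5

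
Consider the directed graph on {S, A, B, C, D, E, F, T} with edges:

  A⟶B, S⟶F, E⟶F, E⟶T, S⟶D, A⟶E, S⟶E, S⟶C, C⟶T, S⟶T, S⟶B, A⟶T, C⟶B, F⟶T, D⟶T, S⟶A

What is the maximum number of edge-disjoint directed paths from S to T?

Assign every edge capacity 1; by Menger, the answer equals the max flow.
Path S→T (+1); total 1.
Path S→A→T (+1); total 2.
Path S→C→T (+1); total 3.
Path S→D→T (+1); total 4.
Path S→E→T (+1); total 5.
Path S→F→T (+1); total 6.
No residual S→T path; max flow = 6.
Certifying cut of size 6: {S→A, S→C, S→D, S→E, S→F, S→T}.

6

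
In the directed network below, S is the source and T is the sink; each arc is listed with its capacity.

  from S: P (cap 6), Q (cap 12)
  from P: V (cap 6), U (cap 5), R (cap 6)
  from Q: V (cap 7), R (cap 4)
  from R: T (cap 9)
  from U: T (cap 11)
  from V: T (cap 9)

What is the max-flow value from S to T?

Augment S→P→R→T: bottleneck 6, flow now 6.
Augment S→Q→R→T: bottleneck 3, flow now 9.
Augment S→Q→V→T: bottleneck 7, flow now 16.
Augment S→Q→R→P→U→T: bottleneck 1, flow now 17. (uses reverse residual edge)
No augmenting path remains; maximum flow = 17.
In the residual graph, reachable from S: {S, Q}.
Min-cut edges: S→P (6), Q→R (4), Q→V (7); capacity 6 + 4 + 7 = 17.
This cut is saturated, so no flow can exceed 17.

17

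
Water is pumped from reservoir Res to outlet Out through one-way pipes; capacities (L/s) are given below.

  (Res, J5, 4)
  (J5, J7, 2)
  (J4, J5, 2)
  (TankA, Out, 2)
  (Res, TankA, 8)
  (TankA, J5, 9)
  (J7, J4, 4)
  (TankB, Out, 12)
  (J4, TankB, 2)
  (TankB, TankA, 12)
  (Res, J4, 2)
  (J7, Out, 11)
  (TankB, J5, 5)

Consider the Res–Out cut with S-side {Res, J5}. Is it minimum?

No — its capacity is 12, but the minimum cut has capacity 6.

Given cut capacity: 2 + 8 + 2 = 12.
Augment Res→TankA→Out: bottleneck 2, flow now 2.
Augment Res→J4→TankB→Out: bottleneck 2, flow now 4.
Augment Res→J5→J7→Out: bottleneck 2, flow now 6.
No augmenting path remains; maximum flow = 6.
In the residual graph, reachable from Res: {Res, TankA, J5}.
Min-cut edges: Res→J4 (2), TankA→Out (2), J5→J7 (2); capacity 2 + 2 + 2 = 6.
Cut capacity 12 exceeds the max flow 6, so it is not minimum.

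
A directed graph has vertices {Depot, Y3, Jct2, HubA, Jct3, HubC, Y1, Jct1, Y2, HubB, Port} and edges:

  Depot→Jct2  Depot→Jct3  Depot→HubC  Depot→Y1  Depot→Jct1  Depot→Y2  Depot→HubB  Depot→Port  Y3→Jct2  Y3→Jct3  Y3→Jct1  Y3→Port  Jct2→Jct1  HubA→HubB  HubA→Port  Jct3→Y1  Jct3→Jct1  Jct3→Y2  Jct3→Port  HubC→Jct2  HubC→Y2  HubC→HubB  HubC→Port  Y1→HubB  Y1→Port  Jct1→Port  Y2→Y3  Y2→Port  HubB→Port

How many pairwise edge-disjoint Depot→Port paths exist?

Assign every edge capacity 1; by Menger, the answer equals the max flow.
Path Depot→Port (+1); total 1.
Path Depot→Jct3→Port (+1); total 2.
Path Depot→HubC→Port (+1); total 3.
Path Depot→Y1→Port (+1); total 4.
Path Depot→Jct1→Port (+1); total 5.
Path Depot→Y2→Port (+1); total 6.
Path Depot→HubB→Port (+1); total 7.
No residual Depot→Port path; max flow = 7.
Certifying cut of size 7: {Depot→HubB, Depot→HubC, Depot→Jct3, Depot→Port, Depot→Y1, Depot→Y2, Jct1→Port}.

7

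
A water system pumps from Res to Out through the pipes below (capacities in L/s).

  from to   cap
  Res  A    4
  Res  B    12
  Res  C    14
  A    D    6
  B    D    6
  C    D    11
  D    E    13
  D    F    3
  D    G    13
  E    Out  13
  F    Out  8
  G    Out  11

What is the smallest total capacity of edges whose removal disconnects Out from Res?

21

Augment Res→A→D→E→Out: bottleneck 4, flow now 4.
Augment Res→B→D→E→Out: bottleneck 6, flow now 10.
Augment Res→C→D→E→Out: bottleneck 3, flow now 13.
Augment Res→C→D→F→Out: bottleneck 3, flow now 16.
Augment Res→C→D→G→Out: bottleneck 5, flow now 21.
No augmenting path remains; maximum flow = 21.
By max-flow min-cut, the minimum cut capacity equals the max flow.
In the residual graph, reachable from Res: {Res, B, C}.
Min-cut edges: Res→A (4), B→D (6), C→D (11); capacity 4 + 6 + 11 = 21.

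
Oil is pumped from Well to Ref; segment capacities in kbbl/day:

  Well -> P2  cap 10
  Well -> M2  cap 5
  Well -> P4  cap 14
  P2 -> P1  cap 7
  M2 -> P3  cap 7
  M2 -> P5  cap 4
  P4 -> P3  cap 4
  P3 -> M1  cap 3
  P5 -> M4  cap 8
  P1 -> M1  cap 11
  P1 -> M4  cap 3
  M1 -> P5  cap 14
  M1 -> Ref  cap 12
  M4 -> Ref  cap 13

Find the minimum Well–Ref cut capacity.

14

Augment Well→P2→P1→M1→Ref: bottleneck 7, flow now 7.
Augment Well→M2→P3→M1→Ref: bottleneck 3, flow now 10.
Augment Well→M2→P5→M4→Ref: bottleneck 2, flow now 12.
Augment Well→P4→P3→M2→P5→M4→Ref: bottleneck 2, flow now 14. (uses reverse residual edge)
No augmenting path remains; maximum flow = 14.
By max-flow min-cut, the minimum cut capacity equals the max flow.
In the residual graph, reachable from Well: {Well, P2, M2, P4, P3}.
Min-cut edges: P2→P1 (7), M2→P5 (4), P3→M1 (3); capacity 7 + 4 + 3 = 14.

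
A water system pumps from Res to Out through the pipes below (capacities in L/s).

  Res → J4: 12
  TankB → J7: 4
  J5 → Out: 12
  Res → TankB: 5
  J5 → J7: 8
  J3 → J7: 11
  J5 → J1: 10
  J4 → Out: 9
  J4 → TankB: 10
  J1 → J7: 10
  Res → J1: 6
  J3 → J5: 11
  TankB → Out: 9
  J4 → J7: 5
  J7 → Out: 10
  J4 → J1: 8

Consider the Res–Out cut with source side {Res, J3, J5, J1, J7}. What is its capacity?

Edges leaving {Res, J3, J5, J1, J7}: Res→J4 (12), Res→TankB (5), J5→Out (12), J7→Out (10).
Cut capacity = 12 + 5 + 12 + 10 = 39.

39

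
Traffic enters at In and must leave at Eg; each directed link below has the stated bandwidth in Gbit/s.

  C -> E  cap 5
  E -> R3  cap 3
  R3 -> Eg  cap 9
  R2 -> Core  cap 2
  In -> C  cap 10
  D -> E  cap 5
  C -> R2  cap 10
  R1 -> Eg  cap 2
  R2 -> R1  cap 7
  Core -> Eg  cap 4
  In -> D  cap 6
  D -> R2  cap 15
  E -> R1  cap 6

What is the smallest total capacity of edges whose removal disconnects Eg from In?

7

Augment In→D→R2→Core→Eg: bottleneck 2, flow now 2.
Augment In→D→R2→R1→Eg: bottleneck 2, flow now 4.
Augment In→D→E→R3→Eg: bottleneck 2, flow now 6.
Augment In→C→E→R3→Eg: bottleneck 1, flow now 7.
No augmenting path remains; maximum flow = 7.
By max-flow min-cut, the minimum cut capacity equals the max flow.
In the residual graph, reachable from In: {In, D, C, R2, E, R1}.
Min-cut edges: R2→Core (2), E→R3 (3), R1→Eg (2); capacity 2 + 3 + 2 = 7.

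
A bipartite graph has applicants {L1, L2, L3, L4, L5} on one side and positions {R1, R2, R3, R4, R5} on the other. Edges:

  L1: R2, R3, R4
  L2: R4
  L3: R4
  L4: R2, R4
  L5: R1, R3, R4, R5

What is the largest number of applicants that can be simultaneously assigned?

4

Unit-capacity flow: source→left, listed edges, right→sink; max matching = max flow.
Augmenting path L1→R2 (+1); matched 1.
Augmenting path L2→R4 (+1); matched 2.
Augmenting path L5→R1 (+1); matched 3.
Augmenting path L4→R2→L1→R3 (+1); matched 4.
No augmenting path remains; maximum matching = 4.
König certificate: {L1, L4, L5, R4} is a vertex cover of size 4 (every listed pair touches it), so no matching can be larger.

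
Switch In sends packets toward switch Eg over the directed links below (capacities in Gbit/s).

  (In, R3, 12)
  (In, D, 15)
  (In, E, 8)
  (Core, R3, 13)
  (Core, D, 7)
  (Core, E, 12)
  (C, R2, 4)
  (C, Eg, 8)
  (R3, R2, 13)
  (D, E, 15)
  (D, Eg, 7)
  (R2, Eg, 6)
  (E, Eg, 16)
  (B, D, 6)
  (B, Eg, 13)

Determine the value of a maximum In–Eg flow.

Augment In→D→Eg: bottleneck 7, flow now 7.
Augment In→E→Eg: bottleneck 8, flow now 15.
Augment In→R3→R2→Eg: bottleneck 6, flow now 21.
Augment In→D→E→Eg: bottleneck 8, flow now 29.
No augmenting path remains; maximum flow = 29.
In the residual graph, reachable from In: {In, R3, R2}.
Min-cut edges: In→D (15), In→E (8), R2→Eg (6); capacity 15 + 8 + 6 = 29.
This cut is saturated, so no flow can exceed 29.

29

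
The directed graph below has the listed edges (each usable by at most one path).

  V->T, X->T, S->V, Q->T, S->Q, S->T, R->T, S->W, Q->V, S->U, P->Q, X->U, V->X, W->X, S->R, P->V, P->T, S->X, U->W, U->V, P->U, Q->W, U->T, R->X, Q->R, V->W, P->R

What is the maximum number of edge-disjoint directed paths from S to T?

Assign every edge capacity 1; by Menger, the answer equals the max flow.
Path S→T (+1); total 1.
Path S→Q→T (+1); total 2.
Path S→R→T (+1); total 3.
Path S→U→T (+1); total 4.
Path S→V→T (+1); total 5.
Path S→X→T (+1); total 6.
No residual S→T path; max flow = 6.
Certifying cut of size 6: {S→Q, S→R, S→T, U→T, V→T, X→T}.

6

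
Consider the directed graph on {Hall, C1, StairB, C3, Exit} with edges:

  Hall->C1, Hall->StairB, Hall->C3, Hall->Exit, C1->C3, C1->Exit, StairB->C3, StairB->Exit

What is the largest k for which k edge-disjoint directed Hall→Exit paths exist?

3

Assign every edge capacity 1; by Menger, the answer equals the max flow.
Path Hall→Exit (+1); total 1.
Path Hall→C1→Exit (+1); total 2.
Path Hall→StairB→Exit (+1); total 3.
No residual Hall→Exit path; max flow = 3.
Certifying cut of size 3: {Hall→C1, Hall→Exit, Hall→StairB}.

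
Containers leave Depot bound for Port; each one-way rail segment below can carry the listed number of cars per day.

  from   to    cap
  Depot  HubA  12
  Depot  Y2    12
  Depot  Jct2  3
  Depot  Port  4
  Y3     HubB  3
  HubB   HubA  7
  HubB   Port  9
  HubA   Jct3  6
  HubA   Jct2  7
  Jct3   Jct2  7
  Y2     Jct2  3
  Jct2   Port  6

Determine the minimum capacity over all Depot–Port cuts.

Augment Depot→Port: bottleneck 4, flow now 4.
Augment Depot→Jct2→Port: bottleneck 3, flow now 7.
Augment Depot→HubA→Jct2→Port: bottleneck 3, flow now 10.
No augmenting path remains; maximum flow = 10.
By max-flow min-cut, the minimum cut capacity equals the max flow.
In the residual graph, reachable from Depot: {Depot, HubA, Jct3, Y2, Jct2}.
Min-cut edges: Depot→Port (4), Jct2→Port (6); capacity 4 + 6 = 10.

10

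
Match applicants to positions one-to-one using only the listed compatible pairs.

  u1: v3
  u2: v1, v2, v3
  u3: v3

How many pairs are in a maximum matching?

Unit-capacity flow: source→left, listed edges, right→sink; max matching = max flow.
Augmenting path u1→v3 (+1); matched 1.
Augmenting path u2→v1 (+1); matched 2.
No augmenting path remains; maximum matching = 2.
König certificate: {u2, v3} is a vertex cover of size 2 (every listed pair touches it), so no matching can be larger.

2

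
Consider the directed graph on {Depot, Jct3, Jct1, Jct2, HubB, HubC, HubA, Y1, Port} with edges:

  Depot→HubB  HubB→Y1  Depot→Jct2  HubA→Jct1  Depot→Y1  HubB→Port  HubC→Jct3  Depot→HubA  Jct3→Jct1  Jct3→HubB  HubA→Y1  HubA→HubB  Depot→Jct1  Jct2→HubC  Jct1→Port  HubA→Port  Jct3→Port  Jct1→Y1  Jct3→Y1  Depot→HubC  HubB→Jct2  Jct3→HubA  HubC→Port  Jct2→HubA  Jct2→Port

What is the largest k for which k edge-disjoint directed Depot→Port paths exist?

5

Assign every edge capacity 1; by Menger, the answer equals the max flow.
Path Depot→Jct1→Port (+1); total 1.
Path Depot→Jct2→Port (+1); total 2.
Path Depot→HubB→Port (+1); total 3.
Path Depot→HubC→Port (+1); total 4.
Path Depot→HubA→Port (+1); total 5.
No residual Depot→Port path; max flow = 5.
Certifying cut of size 5: {Depot→HubA, Depot→HubB, Depot→HubC, Depot→Jct1, Depot→Jct2}.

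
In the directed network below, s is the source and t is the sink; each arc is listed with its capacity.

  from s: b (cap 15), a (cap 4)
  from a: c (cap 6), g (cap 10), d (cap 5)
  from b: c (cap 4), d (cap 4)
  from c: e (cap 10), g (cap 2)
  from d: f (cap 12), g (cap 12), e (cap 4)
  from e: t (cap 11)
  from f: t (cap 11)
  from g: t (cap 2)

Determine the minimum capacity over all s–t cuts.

12

Augment s→a→g→t: bottleneck 2, flow now 2.
Augment s→a→c→e→t: bottleneck 2, flow now 4.
Augment s→b→c→e→t: bottleneck 4, flow now 8.
Augment s→b→d→e→t: bottleneck 4, flow now 12.
No augmenting path remains; maximum flow = 12.
By max-flow min-cut, the minimum cut capacity equals the max flow.
In the residual graph, reachable from s: {s, b}.
Min-cut edges: s→a (4), b→c (4), b→d (4); capacity 4 + 4 + 4 = 12.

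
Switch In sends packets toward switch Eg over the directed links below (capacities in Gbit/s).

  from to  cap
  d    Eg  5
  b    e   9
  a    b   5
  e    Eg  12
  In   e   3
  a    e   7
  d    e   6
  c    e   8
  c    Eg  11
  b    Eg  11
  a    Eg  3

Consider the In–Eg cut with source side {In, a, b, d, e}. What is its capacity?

31

Edges leaving {In, a, b, d, e}: a→Eg (3), b→Eg (11), d→Eg (5), e→Eg (12).
Cut capacity = 3 + 11 + 5 + 12 = 31.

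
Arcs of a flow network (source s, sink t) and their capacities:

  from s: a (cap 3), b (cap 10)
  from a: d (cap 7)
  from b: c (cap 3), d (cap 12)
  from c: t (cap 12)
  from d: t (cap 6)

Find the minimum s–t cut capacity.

Augment s→a→d→t: bottleneck 3, flow now 3.
Augment s→b→c→t: bottleneck 3, flow now 6.
Augment s→b→d→t: bottleneck 3, flow now 9.
No augmenting path remains; maximum flow = 9.
By max-flow min-cut, the minimum cut capacity equals the max flow.
In the residual graph, reachable from s: {s, a, b, d}.
Min-cut edges: b→c (3), d→t (6); capacity 3 + 6 = 9.

9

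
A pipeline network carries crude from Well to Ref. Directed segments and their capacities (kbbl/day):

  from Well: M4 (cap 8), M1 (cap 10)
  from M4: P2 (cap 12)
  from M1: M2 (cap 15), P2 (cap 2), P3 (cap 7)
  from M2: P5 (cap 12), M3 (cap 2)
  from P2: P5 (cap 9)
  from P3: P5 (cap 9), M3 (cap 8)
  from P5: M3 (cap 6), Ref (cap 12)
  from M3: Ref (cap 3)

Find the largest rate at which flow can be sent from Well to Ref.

Augment Well→M4→P2→P5→Ref: bottleneck 8, flow now 8.
Augment Well→M1→M2→P5→Ref: bottleneck 4, flow now 12.
Augment Well→M1→M2→M3→Ref: bottleneck 2, flow now 14.
Augment Well→M1→P3→M3→Ref: bottleneck 1, flow now 15.
No augmenting path remains; maximum flow = 15.
In the residual graph, reachable from Well: {Well, M4, M1, M2, P2, P3, P5, M3}.
Min-cut edges: P5→Ref (12), M3→Ref (3); capacity 12 + 3 = 15.
This cut is saturated, so no flow can exceed 15.

15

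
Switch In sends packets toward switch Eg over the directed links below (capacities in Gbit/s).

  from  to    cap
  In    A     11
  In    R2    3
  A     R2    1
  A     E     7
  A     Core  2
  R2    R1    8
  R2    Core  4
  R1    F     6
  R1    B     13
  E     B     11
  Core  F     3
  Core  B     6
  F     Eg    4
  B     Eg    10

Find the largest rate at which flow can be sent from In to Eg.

13

Augment In→A→E→B→Eg: bottleneck 7, flow now 7.
Augment In→A→Core→F→Eg: bottleneck 2, flow now 9.
Augment In→R2→R1→F→Eg: bottleneck 2, flow now 11.
Augment In→R2→R1→B→Eg: bottleneck 1, flow now 12.
Augment In→A→R2→R1→B→Eg: bottleneck 1, flow now 13.
No augmenting path remains; maximum flow = 13.
In the residual graph, reachable from In: {In, A}.
Min-cut edges: In→R2 (3), A→R2 (1), A→E (7), A→Core (2); capacity 3 + 1 + 7 + 2 = 13.
This cut is saturated, so no flow can exceed 13.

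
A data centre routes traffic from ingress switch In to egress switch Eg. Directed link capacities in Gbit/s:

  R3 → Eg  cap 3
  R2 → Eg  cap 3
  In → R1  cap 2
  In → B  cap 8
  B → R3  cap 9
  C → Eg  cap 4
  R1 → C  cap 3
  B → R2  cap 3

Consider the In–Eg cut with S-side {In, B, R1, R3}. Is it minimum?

Given cut capacity: 3 + 3 + 3 = 9.
Augment In→B→R2→Eg: bottleneck 3, flow now 3.
Augment In→B→R3→Eg: bottleneck 3, flow now 6.
Augment In→R1→C→Eg: bottleneck 2, flow now 8.
No augmenting path remains; maximum flow = 8.
In the residual graph, reachable from In: {In, B, R3}.
Min-cut edges: In→R1 (2), B→R2 (3), R3→Eg (3); capacity 2 + 3 + 3 = 8.
Cut capacity 9 exceeds the max flow 8, so it is not minimum.

No — its capacity is 9, but the minimum cut has capacity 8.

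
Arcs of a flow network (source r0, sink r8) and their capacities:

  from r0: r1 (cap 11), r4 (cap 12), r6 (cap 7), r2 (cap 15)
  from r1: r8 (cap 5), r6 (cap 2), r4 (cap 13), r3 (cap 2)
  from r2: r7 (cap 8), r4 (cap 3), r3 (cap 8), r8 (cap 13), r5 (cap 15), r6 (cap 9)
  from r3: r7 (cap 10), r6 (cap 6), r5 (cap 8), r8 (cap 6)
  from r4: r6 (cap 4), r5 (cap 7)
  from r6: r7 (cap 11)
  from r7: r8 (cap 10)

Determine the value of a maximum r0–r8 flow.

32

Augment r0→r1→r8: bottleneck 5, flow now 5.
Augment r0→r2→r8: bottleneck 13, flow now 18.
Augment r0→r1→r3→r8: bottleneck 2, flow now 20.
Augment r0→r2→r3→r8: bottleneck 2, flow now 22.
Augment r0→r6→r7→r8: bottleneck 7, flow now 29.
Augment r0→r1→r6→r7→r8: bottleneck 2, flow now 31.
Augment r0→r4→r6→r7→r8: bottleneck 1, flow now 32.
No augmenting path remains; maximum flow = 32.
In the residual graph, reachable from r0: {r0, r1, r4, r5, r6, r7}.
Min-cut edges: r0→r2 (15), r1→r3 (2), r1→r8 (5), r7→r8 (10); capacity 15 + 2 + 5 + 10 = 32.
This cut is saturated, so no flow can exceed 32.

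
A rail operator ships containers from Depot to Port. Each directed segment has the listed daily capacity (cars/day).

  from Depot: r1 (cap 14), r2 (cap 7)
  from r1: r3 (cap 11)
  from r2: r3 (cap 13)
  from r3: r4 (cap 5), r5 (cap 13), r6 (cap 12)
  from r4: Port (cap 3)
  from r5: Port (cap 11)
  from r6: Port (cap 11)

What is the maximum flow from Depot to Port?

Augment Depot→r1→r3→r4→Port: bottleneck 3, flow now 3.
Augment Depot→r1→r3→r5→Port: bottleneck 8, flow now 11.
Augment Depot→r2→r3→r5→Port: bottleneck 3, flow now 14.
Augment Depot→r2→r3→r6→Port: bottleneck 4, flow now 18.
No augmenting path remains; maximum flow = 18.
In the residual graph, reachable from Depot: {Depot, r1}.
Min-cut edges: Depot→r2 (7), r1→r3 (11); capacity 7 + 11 = 18.
This cut is saturated, so no flow can exceed 18.

18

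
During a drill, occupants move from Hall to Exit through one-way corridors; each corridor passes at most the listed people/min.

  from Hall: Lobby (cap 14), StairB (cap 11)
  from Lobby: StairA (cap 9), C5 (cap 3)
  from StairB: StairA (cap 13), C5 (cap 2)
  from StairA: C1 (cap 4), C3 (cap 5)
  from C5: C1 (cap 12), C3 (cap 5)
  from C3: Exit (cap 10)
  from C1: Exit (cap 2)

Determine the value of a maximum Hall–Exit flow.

Augment Hall→Lobby→StairA→C3→Exit: bottleneck 5, flow now 5.
Augment Hall→Lobby→StairA→C1→Exit: bottleneck 2, flow now 7.
Augment Hall→Lobby→C5→C3→Exit: bottleneck 3, flow now 10.
Augment Hall→StairB→C5→C3→Exit: bottleneck 2, flow now 12.
No augmenting path remains; maximum flow = 12.
In the residual graph, reachable from Hall: {Hall, Lobby, StairB, StairA, C1}.
Min-cut edges: Lobby→C5 (3), StairB→C5 (2), StairA→C3 (5), C1→Exit (2); capacity 3 + 2 + 5 + 2 = 12.
This cut is saturated, so no flow can exceed 12.

12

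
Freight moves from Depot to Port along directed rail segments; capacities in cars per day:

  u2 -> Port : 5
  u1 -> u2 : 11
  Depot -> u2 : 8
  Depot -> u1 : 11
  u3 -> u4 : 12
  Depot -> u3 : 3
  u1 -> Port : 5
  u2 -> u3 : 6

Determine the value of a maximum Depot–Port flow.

Augment Depot→u1→Port: bottleneck 5, flow now 5.
Augment Depot→u2→Port: bottleneck 5, flow now 10.
No augmenting path remains; maximum flow = 10.
In the residual graph, reachable from Depot: {Depot, u1, u2, u3, u4}.
Min-cut edges: u1→Port (5), u2→Port (5); capacity 5 + 5 = 10.
This cut is saturated, so no flow can exceed 10.

10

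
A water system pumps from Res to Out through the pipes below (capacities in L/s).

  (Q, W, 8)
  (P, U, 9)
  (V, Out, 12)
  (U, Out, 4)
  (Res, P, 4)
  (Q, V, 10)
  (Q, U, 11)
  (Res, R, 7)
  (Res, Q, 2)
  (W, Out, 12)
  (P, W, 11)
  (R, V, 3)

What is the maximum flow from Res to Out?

9

Augment Res→P→U→Out: bottleneck 4, flow now 4.
Augment Res→Q→V→Out: bottleneck 2, flow now 6.
Augment Res→R→V→Out: bottleneck 3, flow now 9.
No augmenting path remains; maximum flow = 9.
In the residual graph, reachable from Res: {Res, R}.
Min-cut edges: Res→P (4), Res→Q (2), R→V (3); capacity 4 + 2 + 3 = 9.
This cut is saturated, so no flow can exceed 9.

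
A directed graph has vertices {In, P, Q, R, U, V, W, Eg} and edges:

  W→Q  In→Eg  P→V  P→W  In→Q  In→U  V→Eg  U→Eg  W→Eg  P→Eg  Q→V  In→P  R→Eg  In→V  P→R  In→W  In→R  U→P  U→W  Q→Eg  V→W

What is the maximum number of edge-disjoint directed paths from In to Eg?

7

Assign every edge capacity 1; by Menger, the answer equals the max flow.
Path In→Eg (+1); total 1.
Path In→P→Eg (+1); total 2.
Path In→Q→Eg (+1); total 3.
Path In→R→Eg (+1); total 4.
Path In→U→Eg (+1); total 5.
Path In→V→Eg (+1); total 6.
Path In→W→Eg (+1); total 7.
No residual In→Eg path; max flow = 7.
Certifying cut of size 7: {In→Eg, In→P, In→Q, In→R, In→U, In→V, In→W}.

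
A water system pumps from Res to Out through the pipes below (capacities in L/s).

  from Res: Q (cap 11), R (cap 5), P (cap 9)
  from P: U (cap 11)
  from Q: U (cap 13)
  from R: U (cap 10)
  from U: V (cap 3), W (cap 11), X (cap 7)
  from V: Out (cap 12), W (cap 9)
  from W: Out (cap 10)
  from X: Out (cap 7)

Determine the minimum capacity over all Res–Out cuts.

20

Augment Res→P→U→V→Out: bottleneck 3, flow now 3.
Augment Res→P→U→W→Out: bottleneck 6, flow now 9.
Augment Res→Q→U→W→Out: bottleneck 4, flow now 13.
Augment Res→Q→U→X→Out: bottleneck 7, flow now 20.
No augmenting path remains; maximum flow = 20.
By max-flow min-cut, the minimum cut capacity equals the max flow.
In the residual graph, reachable from Res: {Res, P, Q, R, U, W}.
Min-cut edges: U→V (3), U→X (7), W→Out (10); capacity 3 + 7 + 10 = 20.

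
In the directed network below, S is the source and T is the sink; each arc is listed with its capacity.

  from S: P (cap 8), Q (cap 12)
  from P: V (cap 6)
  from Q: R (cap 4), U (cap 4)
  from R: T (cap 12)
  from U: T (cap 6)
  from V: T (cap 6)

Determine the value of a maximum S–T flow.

14

Augment S→P→V→T: bottleneck 6, flow now 6.
Augment S→Q→R→T: bottleneck 4, flow now 10.
Augment S→Q→U→T: bottleneck 4, flow now 14.
No augmenting path remains; maximum flow = 14.
In the residual graph, reachable from S: {S, P, Q}.
Min-cut edges: P→V (6), Q→R (4), Q→U (4); capacity 6 + 4 + 4 = 14.
This cut is saturated, so no flow can exceed 14.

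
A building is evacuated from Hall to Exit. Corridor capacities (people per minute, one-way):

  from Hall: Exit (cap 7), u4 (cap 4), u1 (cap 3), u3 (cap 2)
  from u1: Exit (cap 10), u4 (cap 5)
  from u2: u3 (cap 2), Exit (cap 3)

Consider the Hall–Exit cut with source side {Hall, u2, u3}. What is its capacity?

Edges leaving {Hall, u2, u3}: Hall→u1 (3), Hall→u4 (4), Hall→Exit (7), u2→Exit (3).
Cut capacity = 3 + 4 + 7 + 3 = 17.

17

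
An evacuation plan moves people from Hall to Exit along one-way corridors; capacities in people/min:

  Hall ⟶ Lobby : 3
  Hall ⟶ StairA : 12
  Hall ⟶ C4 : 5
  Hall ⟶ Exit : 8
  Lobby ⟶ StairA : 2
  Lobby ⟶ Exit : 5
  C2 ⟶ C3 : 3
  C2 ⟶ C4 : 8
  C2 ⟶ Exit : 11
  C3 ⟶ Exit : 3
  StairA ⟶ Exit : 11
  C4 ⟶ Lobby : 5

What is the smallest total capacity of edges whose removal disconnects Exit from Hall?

Augment Hall→Exit: bottleneck 8, flow now 8.
Augment Hall→Lobby→Exit: bottleneck 3, flow now 11.
Augment Hall→StairA→Exit: bottleneck 11, flow now 22.
Augment Hall→C4→Lobby→Exit: bottleneck 2, flow now 24.
No augmenting path remains; maximum flow = 24.
By max-flow min-cut, the minimum cut capacity equals the max flow.
In the residual graph, reachable from Hall: {Hall, Lobby, StairA, C4}.
Min-cut edges: Hall→Exit (8), Lobby→Exit (5), StairA→Exit (11); capacity 8 + 5 + 11 = 24.

24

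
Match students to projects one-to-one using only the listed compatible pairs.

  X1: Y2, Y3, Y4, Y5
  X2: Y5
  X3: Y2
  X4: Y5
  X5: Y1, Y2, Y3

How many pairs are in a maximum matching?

Unit-capacity flow: source→left, listed edges, right→sink; max matching = max flow.
Augmenting path X1→Y2 (+1); matched 1.
Augmenting path X2→Y5 (+1); matched 2.
Augmenting path X5→Y1 (+1); matched 3.
Augmenting path X3→Y2→X1→Y3 (+1); matched 4.
No augmenting path remains; maximum matching = 4.
König certificate: {X1, X3, X5, Y5} is a vertex cover of size 4 (every listed pair touches it), so no matching can be larger.

4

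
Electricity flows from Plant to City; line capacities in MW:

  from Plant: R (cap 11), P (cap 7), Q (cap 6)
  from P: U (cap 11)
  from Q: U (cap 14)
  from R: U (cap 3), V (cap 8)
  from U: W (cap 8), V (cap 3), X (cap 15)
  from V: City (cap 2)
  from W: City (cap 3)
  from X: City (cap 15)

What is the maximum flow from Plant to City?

Augment Plant→R→V→City: bottleneck 2, flow now 2.
Augment Plant→P→U→W→City: bottleneck 3, flow now 5.
Augment Plant→P→U→X→City: bottleneck 4, flow now 9.
Augment Plant→Q→U→X→City: bottleneck 6, flow now 15.
Augment Plant→R→U→X→City: bottleneck 3, flow now 18.
No augmenting path remains; maximum flow = 18.
In the residual graph, reachable from Plant: {Plant, R, V}.
Min-cut edges: Plant→P (7), Plant→Q (6), R→U (3), V→City (2); capacity 7 + 6 + 3 + 2 = 18.
This cut is saturated, so no flow can exceed 18.

18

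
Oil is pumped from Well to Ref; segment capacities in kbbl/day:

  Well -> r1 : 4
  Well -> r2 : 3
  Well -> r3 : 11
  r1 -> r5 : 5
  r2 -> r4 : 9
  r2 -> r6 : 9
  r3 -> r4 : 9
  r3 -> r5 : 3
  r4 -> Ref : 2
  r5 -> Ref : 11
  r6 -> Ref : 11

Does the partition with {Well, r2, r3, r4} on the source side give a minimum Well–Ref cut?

Given cut capacity: 4 + 9 + 3 + 2 = 18.
Augment Well→r1→r5→Ref: bottleneck 4, flow now 4.
Augment Well→r2→r4→Ref: bottleneck 2, flow now 6.
Augment Well→r2→r6→Ref: bottleneck 1, flow now 7.
Augment Well→r3→r5→Ref: bottleneck 3, flow now 10.
Augment Well→r3→r4→r2→r6→Ref: bottleneck 2, flow now 12. (uses reverse residual edge)
No augmenting path remains; maximum flow = 12.
In the residual graph, reachable from Well: {Well, r3, r4}.
Min-cut edges: Well→r1 (4), Well→r2 (3), r3→r5 (3), r4→Ref (2); capacity 4 + 3 + 3 + 2 = 12.
Cut capacity 18 exceeds the max flow 12, so it is not minimum.

No — its capacity is 18, but the minimum cut has capacity 12.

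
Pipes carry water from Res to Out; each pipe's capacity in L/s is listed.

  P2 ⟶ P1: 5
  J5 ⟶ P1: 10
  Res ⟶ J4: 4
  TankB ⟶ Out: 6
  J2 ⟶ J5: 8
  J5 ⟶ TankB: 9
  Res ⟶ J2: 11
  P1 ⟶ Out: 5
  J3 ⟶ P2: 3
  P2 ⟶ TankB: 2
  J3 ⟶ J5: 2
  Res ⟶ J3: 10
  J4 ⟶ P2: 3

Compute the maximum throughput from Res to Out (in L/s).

Augment Res→J4→P2→P1→Out: bottleneck 3, flow now 3.
Augment Res→J3→J5→P1→Out: bottleneck 2, flow now 5.
Augment Res→J3→P2→TankB→Out: bottleneck 2, flow now 7.
Augment Res→J2→J5→TankB→Out: bottleneck 4, flow now 11.
No augmenting path remains; maximum flow = 11.
In the residual graph, reachable from Res: {Res, J4, J3, J2, J5, P2, P1, TankB}.
Min-cut edges: P1→Out (5), TankB→Out (6); capacity 5 + 6 = 11.
This cut is saturated, so no flow can exceed 11.

11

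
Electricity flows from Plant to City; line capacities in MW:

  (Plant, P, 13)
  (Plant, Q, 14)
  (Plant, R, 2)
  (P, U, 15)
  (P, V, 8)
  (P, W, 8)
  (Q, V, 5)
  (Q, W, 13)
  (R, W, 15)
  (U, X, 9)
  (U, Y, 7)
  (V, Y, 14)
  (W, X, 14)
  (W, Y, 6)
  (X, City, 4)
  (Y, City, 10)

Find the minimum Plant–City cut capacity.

14

Augment Plant→P→U→X→City: bottleneck 4, flow now 4.
Augment Plant→P→U→Y→City: bottleneck 7, flow now 11.
Augment Plant→P→V→Y→City: bottleneck 2, flow now 13.
Augment Plant→Q→V→Y→City: bottleneck 1, flow now 14.
No augmenting path remains; maximum flow = 14.
By max-flow min-cut, the minimum cut capacity equals the max flow.
In the residual graph, reachable from Plant: {Plant, P, Q, R, U, V, W, X, Y}.
Min-cut edges: X→City (4), Y→City (10); capacity 4 + 10 = 14.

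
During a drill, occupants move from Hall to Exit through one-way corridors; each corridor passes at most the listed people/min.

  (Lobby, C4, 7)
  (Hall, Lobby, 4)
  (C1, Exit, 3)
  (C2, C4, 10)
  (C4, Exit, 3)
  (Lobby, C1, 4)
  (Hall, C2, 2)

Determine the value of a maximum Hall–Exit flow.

Augment Hall→Lobby→C1→Exit: bottleneck 3, flow now 3.
Augment Hall→Lobby→C4→Exit: bottleneck 1, flow now 4.
Augment Hall→C2→C4→Exit: bottleneck 2, flow now 6.
No augmenting path remains; maximum flow = 6.
In the residual graph, reachable from Hall: {Hall}.
Min-cut edges: Hall→Lobby (4), Hall→C2 (2); capacity 4 + 2 = 6.
This cut is saturated, so no flow can exceed 6.

6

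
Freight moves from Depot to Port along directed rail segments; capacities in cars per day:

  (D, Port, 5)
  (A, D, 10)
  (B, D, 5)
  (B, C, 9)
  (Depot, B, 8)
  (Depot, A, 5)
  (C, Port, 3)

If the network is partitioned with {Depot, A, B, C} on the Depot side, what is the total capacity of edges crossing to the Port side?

Edges leaving {Depot, A, B, C}: A→D (10), B→D (5), C→Port (3).
Cut capacity = 10 + 5 + 3 = 18.

18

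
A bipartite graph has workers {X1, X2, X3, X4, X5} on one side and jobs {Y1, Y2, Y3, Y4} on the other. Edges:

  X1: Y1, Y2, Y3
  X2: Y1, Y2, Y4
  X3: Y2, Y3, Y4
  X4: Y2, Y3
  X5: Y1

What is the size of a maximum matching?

Unit-capacity flow: source→left, listed edges, right→sink; max matching = max flow.
Augmenting path X1→Y1 (+1); matched 1.
Augmenting path X2→Y2 (+1); matched 2.
Augmenting path X3→Y3 (+1); matched 3.
Augmenting path X4→Y2→X2→Y4 (+1); matched 4.
No augmenting path remains; maximum matching = 4.
König certificate: {Y1, Y2, Y3, Y4} is a vertex cover of size 4 (every listed pair touches it), so no matching can be larger.

4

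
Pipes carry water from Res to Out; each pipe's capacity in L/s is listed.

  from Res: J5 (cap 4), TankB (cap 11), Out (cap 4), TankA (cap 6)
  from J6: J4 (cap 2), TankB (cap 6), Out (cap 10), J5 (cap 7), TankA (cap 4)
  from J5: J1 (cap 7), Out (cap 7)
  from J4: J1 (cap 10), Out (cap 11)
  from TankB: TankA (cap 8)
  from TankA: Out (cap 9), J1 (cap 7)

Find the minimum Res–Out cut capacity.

Augment Res→Out: bottleneck 4, flow now 4.
Augment Res→J5→Out: bottleneck 4, flow now 8.
Augment Res→TankA→Out: bottleneck 6, flow now 14.
Augment Res→TankB→TankA→Out: bottleneck 3, flow now 17.
No augmenting path remains; maximum flow = 17.
By max-flow min-cut, the minimum cut capacity equals the max flow.
In the residual graph, reachable from Res: {Res, TankB, TankA, J1}.
Min-cut edges: Res→J5 (4), Res→Out (4), TankA→Out (9); capacity 4 + 4 + 9 = 17.

17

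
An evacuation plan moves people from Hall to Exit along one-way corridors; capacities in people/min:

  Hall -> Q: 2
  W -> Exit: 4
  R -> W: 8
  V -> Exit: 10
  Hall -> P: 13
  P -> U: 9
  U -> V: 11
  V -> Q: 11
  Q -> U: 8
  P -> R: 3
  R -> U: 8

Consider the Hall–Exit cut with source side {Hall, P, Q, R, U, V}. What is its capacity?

Edges leaving {Hall, P, Q, R, U, V}: R→W (8), V→Exit (10).
Cut capacity = 8 + 10 = 18.

18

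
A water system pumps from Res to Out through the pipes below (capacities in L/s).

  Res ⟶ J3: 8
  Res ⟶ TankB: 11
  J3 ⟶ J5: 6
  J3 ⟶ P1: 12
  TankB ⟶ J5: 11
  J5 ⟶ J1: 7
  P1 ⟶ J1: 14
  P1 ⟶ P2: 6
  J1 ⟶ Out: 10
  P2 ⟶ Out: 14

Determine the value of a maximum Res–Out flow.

15

Augment Res→J3→J5→J1→Out: bottleneck 6, flow now 6.
Augment Res→J3→P1→J1→Out: bottleneck 2, flow now 8.
Augment Res→TankB→J5→J1→Out: bottleneck 1, flow now 9.
Augment Res→TankB→J5→J3→P1→J1→Out: bottleneck 1, flow now 10. (uses reverse residual edge)
Augment Res→TankB→J5→J3→P1→P2→Out: bottleneck 5, flow now 15. (uses reverse residual edge)
No augmenting path remains; maximum flow = 15.
In the residual graph, reachable from Res: {Res, TankB, J5}.
Min-cut edges: Res→J3 (8), J5→J1 (7); capacity 8 + 7 = 15.
This cut is saturated, so no flow can exceed 15.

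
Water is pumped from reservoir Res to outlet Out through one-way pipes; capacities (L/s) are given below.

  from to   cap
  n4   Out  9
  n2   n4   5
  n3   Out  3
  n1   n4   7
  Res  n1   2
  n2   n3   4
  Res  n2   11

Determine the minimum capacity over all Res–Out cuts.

Augment Res→n1→n4→Out: bottleneck 2, flow now 2.
Augment Res→n2→n3→Out: bottleneck 3, flow now 5.
Augment Res→n2→n4→Out: bottleneck 5, flow now 10.
No augmenting path remains; maximum flow = 10.
By max-flow min-cut, the minimum cut capacity equals the max flow.
In the residual graph, reachable from Res: {Res, n2, n3}.
Min-cut edges: Res→n1 (2), n2→n4 (5), n3→Out (3); capacity 2 + 5 + 3 = 10.

10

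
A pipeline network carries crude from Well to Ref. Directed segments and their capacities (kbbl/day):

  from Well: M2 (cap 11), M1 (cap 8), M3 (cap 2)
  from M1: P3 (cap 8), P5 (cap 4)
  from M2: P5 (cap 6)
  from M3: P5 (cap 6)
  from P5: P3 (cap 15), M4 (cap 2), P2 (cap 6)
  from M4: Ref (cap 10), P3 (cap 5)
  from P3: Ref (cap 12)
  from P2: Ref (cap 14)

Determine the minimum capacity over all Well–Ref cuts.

Augment Well→M1→P3→Ref: bottleneck 8, flow now 8.
Augment Well→M2→P5→M4→Ref: bottleneck 2, flow now 10.
Augment Well→M2→P5→P3→Ref: bottleneck 4, flow now 14.
Augment Well→M3→P5→P2→Ref: bottleneck 2, flow now 16.
No augmenting path remains; maximum flow = 16.
By max-flow min-cut, the minimum cut capacity equals the max flow.
In the residual graph, reachable from Well: {Well, M2}.
Min-cut edges: Well→M1 (8), Well→M3 (2), M2→P5 (6); capacity 8 + 2 + 6 = 16.

16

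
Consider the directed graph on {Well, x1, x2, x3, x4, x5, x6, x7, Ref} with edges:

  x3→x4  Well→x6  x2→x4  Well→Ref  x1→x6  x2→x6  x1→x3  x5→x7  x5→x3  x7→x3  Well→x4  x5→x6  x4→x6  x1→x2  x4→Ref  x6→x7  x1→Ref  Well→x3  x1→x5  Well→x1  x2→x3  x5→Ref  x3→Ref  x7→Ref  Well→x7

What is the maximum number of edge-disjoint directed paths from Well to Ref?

Assign every edge capacity 1; by Menger, the answer equals the max flow.
Path Well→Ref (+1); total 1.
Path Well→x1→Ref (+1); total 2.
Path Well→x3→Ref (+1); total 3.
Path Well→x4→Ref (+1); total 4.
Path Well→x7→Ref (+1); total 5.
No residual Well→Ref path; max flow = 5.
Certifying cut of size 5: {Well→Ref, Well→x1, x3→Ref, x4→Ref, x7→Ref}.

5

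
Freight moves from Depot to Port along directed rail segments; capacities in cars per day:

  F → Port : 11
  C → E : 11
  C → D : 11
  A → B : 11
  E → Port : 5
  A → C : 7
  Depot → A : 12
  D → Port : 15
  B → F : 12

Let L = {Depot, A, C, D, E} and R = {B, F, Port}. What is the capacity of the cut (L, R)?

31

Edges leaving {Depot, A, C, D, E}: A→B (11), D→Port (15), E→Port (5).
Cut capacity = 11 + 15 + 5 = 31.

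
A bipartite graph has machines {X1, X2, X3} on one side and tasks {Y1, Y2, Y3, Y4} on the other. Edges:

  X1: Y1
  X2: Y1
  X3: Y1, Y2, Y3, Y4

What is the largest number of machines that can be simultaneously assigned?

Unit-capacity flow: source→left, listed edges, right→sink; max matching = max flow.
Augmenting path X1→Y1 (+1); matched 1.
Augmenting path X3→Y2 (+1); matched 2.
No augmenting path remains; maximum matching = 2.
König certificate: {X3, Y1} is a vertex cover of size 2 (every listed pair touches it), so no matching can be larger.

2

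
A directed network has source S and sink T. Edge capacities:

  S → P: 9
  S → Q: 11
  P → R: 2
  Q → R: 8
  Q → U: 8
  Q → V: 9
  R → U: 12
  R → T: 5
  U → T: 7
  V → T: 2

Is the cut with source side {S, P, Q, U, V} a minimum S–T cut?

No — its capacity is 19, but the minimum cut has capacity 13.

Given cut capacity: 2 + 8 + 7 + 2 = 19.
Augment S→P→R→T: bottleneck 2, flow now 2.
Augment S→Q→R→T: bottleneck 3, flow now 5.
Augment S→Q→U→T: bottleneck 7, flow now 12.
Augment S→Q→V→T: bottleneck 1, flow now 13.
No augmenting path remains; maximum flow = 13.
In the residual graph, reachable from S: {S, P}.
Min-cut edges: S→Q (11), P→R (2); capacity 11 + 2 = 13.
Cut capacity 19 exceeds the max flow 13, so it is not minimum.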